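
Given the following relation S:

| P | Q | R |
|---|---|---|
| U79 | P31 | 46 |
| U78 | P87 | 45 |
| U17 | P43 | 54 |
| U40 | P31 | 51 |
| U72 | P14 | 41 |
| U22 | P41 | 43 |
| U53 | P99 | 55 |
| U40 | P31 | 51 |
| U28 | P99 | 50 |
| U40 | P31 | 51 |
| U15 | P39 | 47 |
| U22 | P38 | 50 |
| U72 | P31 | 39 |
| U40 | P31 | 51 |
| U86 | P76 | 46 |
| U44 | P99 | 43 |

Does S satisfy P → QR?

P=U79: 1 row → {Q,R} = (P31, 46) ✓
P=U78: 1 row → {Q,R} = (P87, 45) ✓
P=U17: 1 row → {Q,R} = (P43, 54) ✓
P=U40: 4 rows → {Q,R} = (P31, 51), (P31, 51), (P31, 51), (P31, 51) ✓
P=U72: 2 rows → {Q,R} takes values {(P14, 41), (P31, 39)} — violation
P=U22: 2 rows → {Q,R} takes values {(P41, 43), (P38, 50)} — violation
P=U53: 1 row → {Q,R} = (P99, 55) ✓
P=U28: 1 row → {Q,R} = (P99, 50) ✓
P=U15: 1 row → {Q,R} = (P39, 47) ✓
P=U86: 1 row → {Q,R} = (P76, 46) ✓
P=U44: 1 row → {Q,R} = (P99, 43) ✓
Two rows agree on P but differ on QR, so P → QR does not hold.

No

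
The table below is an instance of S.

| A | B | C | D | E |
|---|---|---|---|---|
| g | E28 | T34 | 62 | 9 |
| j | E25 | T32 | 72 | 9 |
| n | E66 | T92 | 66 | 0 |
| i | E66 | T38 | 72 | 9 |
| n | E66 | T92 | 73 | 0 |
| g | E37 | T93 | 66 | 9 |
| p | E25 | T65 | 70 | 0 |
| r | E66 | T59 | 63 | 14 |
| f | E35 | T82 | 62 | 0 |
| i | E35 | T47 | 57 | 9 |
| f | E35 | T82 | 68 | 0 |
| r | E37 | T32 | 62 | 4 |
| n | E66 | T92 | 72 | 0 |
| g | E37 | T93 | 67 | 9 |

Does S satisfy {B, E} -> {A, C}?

Yes

(B=E28, E=9): 1 row → {A,C} = (g, T34) ✓
(B=E25, E=9): 1 row → {A,C} = (j, T32) ✓
(B=E66, E=0): 3 rows → {A,C} = (n, T92), (n, T92), (n, T92) ✓
(B=E66, E=9): 1 row → {A,C} = (i, T38) ✓
(B=E37, E=9): 2 rows → {A,C} = (g, T93), (g, T93) ✓
(B=E25, E=0): 1 row → {A,C} = (p, T65) ✓
(B=E66, E=14): 1 row → {A,C} = (r, T59) ✓
(B=E35, E=0): 2 rows → {A,C} = (f, T82), (f, T82) ✓
(B=E35, E=9): 1 row → {A,C} = (i, T47) ✓
(B=E37, E=4): 1 row → {A,C} = (r, T32) ✓
Every {B, E} value is associated with a single {A, C} value, so {B, E} -> {A, C} holds.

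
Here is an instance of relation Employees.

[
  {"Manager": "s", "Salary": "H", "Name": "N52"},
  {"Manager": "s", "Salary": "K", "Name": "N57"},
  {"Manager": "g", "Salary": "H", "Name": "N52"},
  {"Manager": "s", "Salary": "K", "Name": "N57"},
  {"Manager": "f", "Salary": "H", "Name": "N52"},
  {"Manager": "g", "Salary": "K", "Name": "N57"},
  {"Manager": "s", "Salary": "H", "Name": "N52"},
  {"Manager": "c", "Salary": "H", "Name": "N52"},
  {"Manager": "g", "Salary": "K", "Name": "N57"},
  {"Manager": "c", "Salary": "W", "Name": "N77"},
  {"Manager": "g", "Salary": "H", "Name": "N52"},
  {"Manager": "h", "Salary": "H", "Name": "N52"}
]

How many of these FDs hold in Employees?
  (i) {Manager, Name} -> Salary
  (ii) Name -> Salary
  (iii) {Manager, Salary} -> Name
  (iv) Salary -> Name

(i) {Manager, Name} -> Salary: every LHS value maps to a single RHS value — holds.
(ii) Name -> Salary: every LHS value maps to a single RHS value — holds.
(iii) {Manager, Salary} -> Name: every LHS value maps to a single RHS value — holds.
(iv) Salary -> Name: every LHS value maps to a single RHS value — holds.
4 of the 4 dependencies hold.

4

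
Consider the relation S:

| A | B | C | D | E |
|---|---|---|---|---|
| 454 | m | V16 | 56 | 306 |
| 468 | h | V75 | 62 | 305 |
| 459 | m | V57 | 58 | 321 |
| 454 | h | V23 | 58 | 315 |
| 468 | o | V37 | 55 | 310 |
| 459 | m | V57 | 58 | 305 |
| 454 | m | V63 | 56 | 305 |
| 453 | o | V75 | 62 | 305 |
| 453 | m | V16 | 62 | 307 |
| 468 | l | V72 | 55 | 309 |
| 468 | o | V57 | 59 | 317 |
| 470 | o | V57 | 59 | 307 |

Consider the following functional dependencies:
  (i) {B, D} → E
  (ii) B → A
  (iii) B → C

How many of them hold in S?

(i) {B, D} → E: (B=m, D=56): 2 rows → E takes values {306, 305} — violation; (B=m, D=58): 2 rows → E takes values {321, 305} — violation; (B=o, D=59): 2 rows → E takes values {317, 307} — violation — fails.
(ii) B → A: B=m: 5 rows → A takes values {454, 459, 453} — violation; B=h: 2 rows → A takes values {468, 454} — violation; B=o: 4 rows → A takes values {468, 453, 470} — violation — fails.
(iii) B → C: B=m: 5 rows → C takes values {V16, V57, V63} — violation; B=h: 2 rows → C takes values {V75, V23} — violation; B=o: 4 rows → C takes values {V37, V75, V57} — violation — fails.
None of the 3 dependencies hold.

0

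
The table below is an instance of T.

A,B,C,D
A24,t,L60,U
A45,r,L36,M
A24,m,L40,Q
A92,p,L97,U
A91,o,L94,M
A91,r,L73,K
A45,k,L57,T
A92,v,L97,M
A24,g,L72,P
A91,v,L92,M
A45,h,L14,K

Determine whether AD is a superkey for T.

Two distinct rows share (A=A91, D=M), so AD does not determine every attribute — not a superkey.

No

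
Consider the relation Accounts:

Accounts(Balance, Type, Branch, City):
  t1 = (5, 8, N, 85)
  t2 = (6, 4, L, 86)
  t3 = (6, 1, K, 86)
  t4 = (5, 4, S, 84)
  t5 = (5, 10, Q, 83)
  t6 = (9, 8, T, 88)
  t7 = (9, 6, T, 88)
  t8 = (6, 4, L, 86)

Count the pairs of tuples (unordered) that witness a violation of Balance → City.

3

Balance=5: violating pairs (1,4), (1,5), (4,5) — 3 pairs.
Balance=6: all 3 rows agree on City — 0 pairs.
Balance=9: all 2 rows agree on City — 0 pairs.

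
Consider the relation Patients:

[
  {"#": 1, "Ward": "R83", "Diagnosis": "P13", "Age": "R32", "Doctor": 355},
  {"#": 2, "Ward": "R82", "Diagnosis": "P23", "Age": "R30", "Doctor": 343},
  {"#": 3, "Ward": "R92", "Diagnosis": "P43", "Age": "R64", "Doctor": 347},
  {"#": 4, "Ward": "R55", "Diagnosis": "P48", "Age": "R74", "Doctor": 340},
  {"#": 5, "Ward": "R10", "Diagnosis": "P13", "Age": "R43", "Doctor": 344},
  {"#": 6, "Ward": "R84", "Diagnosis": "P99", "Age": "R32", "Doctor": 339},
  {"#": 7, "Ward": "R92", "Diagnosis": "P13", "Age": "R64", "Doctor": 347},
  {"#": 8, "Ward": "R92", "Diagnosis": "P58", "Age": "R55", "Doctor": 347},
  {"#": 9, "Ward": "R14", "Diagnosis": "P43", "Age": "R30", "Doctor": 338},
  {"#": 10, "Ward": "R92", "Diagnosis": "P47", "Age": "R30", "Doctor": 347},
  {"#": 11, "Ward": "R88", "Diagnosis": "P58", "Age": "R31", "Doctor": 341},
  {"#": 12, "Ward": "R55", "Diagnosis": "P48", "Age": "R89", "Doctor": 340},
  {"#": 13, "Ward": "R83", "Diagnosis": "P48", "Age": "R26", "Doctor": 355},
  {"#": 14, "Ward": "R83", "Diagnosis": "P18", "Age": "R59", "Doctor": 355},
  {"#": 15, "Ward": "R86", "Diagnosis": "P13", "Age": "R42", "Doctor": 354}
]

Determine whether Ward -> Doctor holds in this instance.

Ward=R83: rows 1, 13, 14 → Doctor = 355, 355, 355 ✓
Ward=R82: row 2 → Doctor = 343 ✓
Ward=R92: rows 3, 7, 8, 10 → Doctor = 347, 347, 347, 347 ✓
Ward=R55: rows 4, 12 → Doctor = 340, 340 ✓
Ward=R10: row 5 → Doctor = 344 ✓
Ward=R84: row 6 → Doctor = 339 ✓
Ward=R14: row 9 → Doctor = 338 ✓
Ward=R88: row 11 → Doctor = 341 ✓
Ward=R86: row 15 → Doctor = 354 ✓
Every Ward value is associated with a single Doctor value, so Ward -> Doctor holds.

Yes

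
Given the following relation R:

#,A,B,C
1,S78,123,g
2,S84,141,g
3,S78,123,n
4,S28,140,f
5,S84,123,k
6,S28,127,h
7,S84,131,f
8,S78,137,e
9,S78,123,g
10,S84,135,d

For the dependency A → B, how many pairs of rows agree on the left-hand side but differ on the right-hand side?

10

A=S78: violating pairs (1,8), (3,8), (8,9) — 3 pairs.
A=S84: violating pairs (2,5), (2,7), (2,10), (5,7), (5,10), (7,10) — 6 pairs.
A=S28: violating pairs (4,6) — 1 pair.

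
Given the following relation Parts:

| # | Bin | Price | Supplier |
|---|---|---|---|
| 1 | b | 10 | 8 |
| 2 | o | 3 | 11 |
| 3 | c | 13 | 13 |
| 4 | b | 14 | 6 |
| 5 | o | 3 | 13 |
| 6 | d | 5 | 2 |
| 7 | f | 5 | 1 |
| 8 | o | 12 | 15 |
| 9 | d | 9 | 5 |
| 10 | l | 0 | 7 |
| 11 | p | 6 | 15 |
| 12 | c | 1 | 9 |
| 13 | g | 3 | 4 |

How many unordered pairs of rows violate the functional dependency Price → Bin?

3

Price=3: violating pairs (2,13), (5,13) — 2 pairs.
Price=5: violating pairs (6,7) — 1 pair.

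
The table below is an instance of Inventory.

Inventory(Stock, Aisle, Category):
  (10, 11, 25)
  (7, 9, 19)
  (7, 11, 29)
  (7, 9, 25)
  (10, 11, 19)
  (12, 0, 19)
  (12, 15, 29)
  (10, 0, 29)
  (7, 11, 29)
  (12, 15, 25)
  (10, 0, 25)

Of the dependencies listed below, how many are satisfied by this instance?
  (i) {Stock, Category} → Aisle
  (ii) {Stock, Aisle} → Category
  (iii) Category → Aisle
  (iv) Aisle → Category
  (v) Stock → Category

0

(i) {Stock, Category} → Aisle: (Stock=10, Category=25): 2 rows → Aisle takes values {11, 0} — violation — fails.
(ii) {Stock, Aisle} → Category: (Stock=10, Aisle=11): 2 rows → Category takes values {25, 19} — violation; (Stock=7, Aisle=9): 2 rows → Category takes values {19, 25} — violation; (Stock=12, Aisle=15): 2 rows → Category takes values {29, 25} — violation; (Stock=10, Aisle=0): 2 rows → Category takes values {29, 25} — violation — fails.
(iii) Category → Aisle: Category=25: 4 rows → Aisle takes values {11, 9, 15, 0} — violation; Category=19: 3 rows → Aisle takes values {9, 11, 0} — violation; Category=29: 4 rows → Aisle takes values {11, 15, 0} — violation — fails.
(iv) Aisle → Category: Aisle=11: 4 rows → Category takes values {25, 29, 19} — violation; Aisle=9: 2 rows → Category takes values {19, 25} — violation; Aisle=0: 3 rows → Category takes values {19, 29, 25} — violation; Aisle=15: 2 rows → Category takes values {29, 25} — violation — fails.
(v) Stock → Category: Stock=10: 4 rows → Category takes values {25, 19, 29} — violation; Stock=7: 4 rows → Category takes values {19, 29, 25} — violation; Stock=12: 3 rows → Category takes values {19, 29, 25} — violation — fails.
None of the 5 dependencies hold.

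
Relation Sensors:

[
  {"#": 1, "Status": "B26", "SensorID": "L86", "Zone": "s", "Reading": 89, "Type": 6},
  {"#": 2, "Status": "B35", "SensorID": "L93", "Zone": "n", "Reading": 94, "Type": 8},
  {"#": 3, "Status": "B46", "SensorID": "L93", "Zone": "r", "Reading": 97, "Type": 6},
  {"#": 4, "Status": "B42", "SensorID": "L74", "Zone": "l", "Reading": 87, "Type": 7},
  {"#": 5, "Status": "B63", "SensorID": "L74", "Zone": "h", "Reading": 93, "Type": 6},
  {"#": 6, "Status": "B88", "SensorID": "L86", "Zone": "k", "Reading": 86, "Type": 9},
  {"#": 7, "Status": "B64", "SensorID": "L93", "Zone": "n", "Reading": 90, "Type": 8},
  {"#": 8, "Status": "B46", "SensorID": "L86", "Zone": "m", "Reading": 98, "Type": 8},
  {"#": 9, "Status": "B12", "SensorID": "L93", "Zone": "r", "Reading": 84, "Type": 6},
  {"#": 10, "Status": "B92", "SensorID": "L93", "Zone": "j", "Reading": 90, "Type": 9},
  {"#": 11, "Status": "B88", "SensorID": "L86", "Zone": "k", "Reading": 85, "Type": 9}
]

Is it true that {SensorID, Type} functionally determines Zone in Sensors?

(SensorID=L86, Type=6): row 1 → Zone = s ✓
(SensorID=L93, Type=8): rows 2, 7 → Zone = n, n ✓
(SensorID=L93, Type=6): rows 3, 9 → Zone = r, r ✓
(SensorID=L74, Type=7): row 4 → Zone = l ✓
(SensorID=L74, Type=6): row 5 → Zone = h ✓
(SensorID=L86, Type=9): rows 6, 11 → Zone = k, k ✓
(SensorID=L86, Type=8): row 8 → Zone = m ✓
(SensorID=L93, Type=9): row 10 → Zone = j ✓
Every {SensorID, Type} value is associated with a single Zone value, so {SensorID, Type} → Zone holds.

Yes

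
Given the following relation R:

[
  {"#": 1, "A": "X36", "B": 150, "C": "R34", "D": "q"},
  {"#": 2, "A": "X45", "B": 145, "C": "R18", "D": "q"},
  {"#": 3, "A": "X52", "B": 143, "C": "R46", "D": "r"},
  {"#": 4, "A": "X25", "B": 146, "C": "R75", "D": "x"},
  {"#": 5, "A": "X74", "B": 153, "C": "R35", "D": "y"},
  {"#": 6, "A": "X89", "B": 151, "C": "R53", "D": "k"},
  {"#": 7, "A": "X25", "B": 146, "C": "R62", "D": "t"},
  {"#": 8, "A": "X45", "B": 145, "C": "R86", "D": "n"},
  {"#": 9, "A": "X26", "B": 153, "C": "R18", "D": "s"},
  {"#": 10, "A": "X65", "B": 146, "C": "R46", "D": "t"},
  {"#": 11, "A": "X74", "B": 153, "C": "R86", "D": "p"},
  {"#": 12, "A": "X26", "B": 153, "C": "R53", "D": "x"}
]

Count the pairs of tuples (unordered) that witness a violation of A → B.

0

A=X45: all 2 rows agree on B — 0 pairs.
A=X25: all 2 rows agree on B — 0 pairs.
A=X74: all 2 rows agree on B — 0 pairs.
A=X26: all 2 rows agree on B — 0 pairs.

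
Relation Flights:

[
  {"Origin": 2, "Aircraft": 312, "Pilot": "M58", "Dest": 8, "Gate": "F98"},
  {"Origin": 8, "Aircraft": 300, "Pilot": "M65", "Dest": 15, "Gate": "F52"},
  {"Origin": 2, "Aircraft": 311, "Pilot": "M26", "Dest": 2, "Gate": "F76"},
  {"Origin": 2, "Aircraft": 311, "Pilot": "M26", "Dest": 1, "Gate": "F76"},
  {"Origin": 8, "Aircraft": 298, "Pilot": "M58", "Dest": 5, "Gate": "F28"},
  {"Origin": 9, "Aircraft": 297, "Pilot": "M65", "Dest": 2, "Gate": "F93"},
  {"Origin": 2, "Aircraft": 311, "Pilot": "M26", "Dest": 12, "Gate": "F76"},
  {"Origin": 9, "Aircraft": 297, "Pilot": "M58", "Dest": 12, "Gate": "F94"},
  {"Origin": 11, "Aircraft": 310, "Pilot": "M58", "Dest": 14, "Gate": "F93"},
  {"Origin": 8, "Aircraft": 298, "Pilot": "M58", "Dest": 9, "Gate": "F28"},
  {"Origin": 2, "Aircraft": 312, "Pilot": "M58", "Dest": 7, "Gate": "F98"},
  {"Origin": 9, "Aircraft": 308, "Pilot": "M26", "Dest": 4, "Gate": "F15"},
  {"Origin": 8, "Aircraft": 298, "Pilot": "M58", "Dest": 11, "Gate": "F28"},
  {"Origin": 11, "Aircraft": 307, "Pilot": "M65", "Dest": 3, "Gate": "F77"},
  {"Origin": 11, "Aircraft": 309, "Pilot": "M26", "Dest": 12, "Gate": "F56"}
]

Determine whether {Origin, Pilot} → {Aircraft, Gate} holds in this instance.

(Origin=2, Pilot=M58): 2 rows → {Aircraft,Gate} = (312, F98), (312, F98) ✓
(Origin=8, Pilot=M65): 1 row → {Aircraft,Gate} = (300, F52) ✓
(Origin=2, Pilot=M26): 3 rows → {Aircraft,Gate} = (311, F76), (311, F76), (311, F76) ✓
(Origin=8, Pilot=M58): 3 rows → {Aircraft,Gate} = (298, F28), (298, F28), (298, F28) ✓
(Origin=9, Pilot=M65): 1 row → {Aircraft,Gate} = (297, F93) ✓
(Origin=9, Pilot=M58): 1 row → {Aircraft,Gate} = (297, F94) ✓
(Origin=11, Pilot=M58): 1 row → {Aircraft,Gate} = (310, F93) ✓
(Origin=9, Pilot=M26): 1 row → {Aircraft,Gate} = (308, F15) ✓
(Origin=11, Pilot=M65): 1 row → {Aircraft,Gate} = (307, F77) ✓
(Origin=11, Pilot=M26): 1 row → {Aircraft,Gate} = (309, F56) ✓
Every {Origin, Pilot} value is associated with a single {Aircraft, Gate} value, so {Origin, Pilot} → {Aircraft, Gate} holds.

Yes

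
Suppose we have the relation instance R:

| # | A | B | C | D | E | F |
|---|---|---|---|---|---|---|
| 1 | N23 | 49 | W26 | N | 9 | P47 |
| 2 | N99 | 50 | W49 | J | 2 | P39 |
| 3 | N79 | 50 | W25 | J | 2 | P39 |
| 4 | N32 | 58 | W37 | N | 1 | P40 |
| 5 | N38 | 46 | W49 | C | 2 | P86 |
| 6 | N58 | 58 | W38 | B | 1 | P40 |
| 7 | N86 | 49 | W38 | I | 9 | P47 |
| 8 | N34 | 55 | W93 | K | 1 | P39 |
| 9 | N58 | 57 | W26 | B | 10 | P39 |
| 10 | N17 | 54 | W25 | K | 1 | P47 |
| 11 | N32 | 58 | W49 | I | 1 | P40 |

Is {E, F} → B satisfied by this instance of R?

(E=9, F=P47): rows 1, 7 → B = 49, 49 ✓
(E=2, F=P39): rows 2, 3 → B = 50, 50 ✓
(E=1, F=P40): rows 4, 6, 11 → B = 58, 58, 58 ✓
(E=2, F=P86): row 5 → B = 46 ✓
(E=1, F=P39): row 8 → B = 55 ✓
(E=10, F=P39): row 9 → B = 57 ✓
(E=1, F=P47): row 10 → B = 54 ✓
Every {E, F} value is associated with a single B value, so {E, F} → B holds.

Yes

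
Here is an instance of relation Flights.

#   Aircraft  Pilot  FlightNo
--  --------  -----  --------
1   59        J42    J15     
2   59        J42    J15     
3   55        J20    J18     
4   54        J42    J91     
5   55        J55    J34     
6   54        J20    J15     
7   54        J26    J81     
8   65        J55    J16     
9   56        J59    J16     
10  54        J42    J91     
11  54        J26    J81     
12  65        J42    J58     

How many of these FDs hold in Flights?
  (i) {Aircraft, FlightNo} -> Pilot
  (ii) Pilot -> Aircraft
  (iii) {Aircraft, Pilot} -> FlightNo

(i) {Aircraft, FlightNo} -> Pilot: every LHS value maps to a single RHS value — holds.
(ii) Pilot -> Aircraft: Pilot=J42: rows 1, 2, 4, 10, 12 → Aircraft takes values {59, 54, 65} — violation; Pilot=J20: rows 3, 6 → Aircraft takes values {55, 54} — violation; Pilot=J55: rows 5, 8 → Aircraft takes values {55, 65} — violation — fails.
(iii) {Aircraft, Pilot} -> FlightNo: every LHS value maps to a single RHS value — holds.
2 of the 3 dependencies hold.

2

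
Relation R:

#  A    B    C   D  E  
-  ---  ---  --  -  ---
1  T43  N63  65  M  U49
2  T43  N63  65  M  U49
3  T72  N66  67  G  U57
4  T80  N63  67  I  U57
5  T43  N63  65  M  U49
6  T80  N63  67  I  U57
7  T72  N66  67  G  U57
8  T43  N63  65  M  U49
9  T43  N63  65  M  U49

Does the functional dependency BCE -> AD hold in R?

Yes

(B=N63, C=65, E=U49): rows 1, 2, 5, 8, 9 → {A,D} = (T43, M), (T43, M), (T43, M), (T43, M), (T43, M) ✓
(B=N66, C=67, E=U57): rows 3, 7 → {A,D} = (T72, G), (T72, G) ✓
(B=N63, C=67, E=U57): rows 4, 6 → {A,D} = (T80, I), (T80, I) ✓
Every BCE value is associated with a single AD value, so BCE -> AD holds.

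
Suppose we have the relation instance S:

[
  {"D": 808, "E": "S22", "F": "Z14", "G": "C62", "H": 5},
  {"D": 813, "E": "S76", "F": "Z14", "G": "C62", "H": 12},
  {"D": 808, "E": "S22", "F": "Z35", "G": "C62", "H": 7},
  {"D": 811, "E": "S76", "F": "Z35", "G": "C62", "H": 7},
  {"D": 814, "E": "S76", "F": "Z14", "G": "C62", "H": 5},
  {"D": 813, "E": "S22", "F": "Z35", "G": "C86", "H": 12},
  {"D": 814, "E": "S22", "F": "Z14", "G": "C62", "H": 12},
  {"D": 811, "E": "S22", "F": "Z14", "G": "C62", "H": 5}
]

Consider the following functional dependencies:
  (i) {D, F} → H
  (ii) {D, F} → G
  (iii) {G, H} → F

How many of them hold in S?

(i) {D, F} → H: (D=814, F=Z14): 2 rows → H takes values {5, 12} — violation — fails.
(ii) {D, F} → G: every LHS value maps to a single RHS value — holds.
(iii) {G, H} → F: every LHS value maps to a single RHS value — holds.
2 of the 3 dependencies hold.

2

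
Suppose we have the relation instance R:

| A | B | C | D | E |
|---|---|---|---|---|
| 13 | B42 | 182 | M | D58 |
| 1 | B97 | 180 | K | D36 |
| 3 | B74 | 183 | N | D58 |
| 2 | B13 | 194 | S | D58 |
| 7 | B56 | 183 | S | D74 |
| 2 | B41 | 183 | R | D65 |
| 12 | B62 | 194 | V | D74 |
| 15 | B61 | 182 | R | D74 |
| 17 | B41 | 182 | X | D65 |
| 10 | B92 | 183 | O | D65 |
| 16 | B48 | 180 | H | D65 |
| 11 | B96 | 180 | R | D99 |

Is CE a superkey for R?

No

Two distinct rows share (C=183, E=D65), so CE does not determine every attribute — not a superkey.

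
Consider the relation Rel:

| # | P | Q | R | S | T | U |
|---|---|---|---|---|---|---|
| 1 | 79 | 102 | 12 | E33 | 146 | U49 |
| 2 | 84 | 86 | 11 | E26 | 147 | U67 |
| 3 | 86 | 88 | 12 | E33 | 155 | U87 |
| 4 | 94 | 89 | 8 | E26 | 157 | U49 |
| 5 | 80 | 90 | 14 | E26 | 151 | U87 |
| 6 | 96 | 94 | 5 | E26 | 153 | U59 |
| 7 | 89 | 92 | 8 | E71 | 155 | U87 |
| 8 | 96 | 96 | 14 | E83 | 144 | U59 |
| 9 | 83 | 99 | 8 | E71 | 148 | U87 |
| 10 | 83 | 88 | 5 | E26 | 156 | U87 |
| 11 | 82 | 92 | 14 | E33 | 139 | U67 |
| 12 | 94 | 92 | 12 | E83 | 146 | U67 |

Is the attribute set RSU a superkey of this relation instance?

Rows 7 and 9 have the same RSU value (R=8, S=E71, U=U87) but are distinct tuples, so RSU does not determine every attribute — not a superkey.

No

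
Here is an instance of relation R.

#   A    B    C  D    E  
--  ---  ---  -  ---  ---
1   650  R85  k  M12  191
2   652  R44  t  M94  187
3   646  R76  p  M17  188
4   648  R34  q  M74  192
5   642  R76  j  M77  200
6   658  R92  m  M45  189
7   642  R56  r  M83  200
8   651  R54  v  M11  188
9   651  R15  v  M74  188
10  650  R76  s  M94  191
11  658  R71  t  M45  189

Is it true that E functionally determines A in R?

E=191: rows 1, 10 → A = 650, 650 ✓
E=187: row 2 → A = 652 ✓
E=188: rows 3, 8, 9 → A takes values {646, 651} — violation
E=192: row 4 → A = 648 ✓
E=200: rows 5, 7 → A = 642, 642 ✓
E=189: rows 6, 11 → A = 658, 658 ✓
Two rows agree on E but differ on A, so E → A does not hold.

No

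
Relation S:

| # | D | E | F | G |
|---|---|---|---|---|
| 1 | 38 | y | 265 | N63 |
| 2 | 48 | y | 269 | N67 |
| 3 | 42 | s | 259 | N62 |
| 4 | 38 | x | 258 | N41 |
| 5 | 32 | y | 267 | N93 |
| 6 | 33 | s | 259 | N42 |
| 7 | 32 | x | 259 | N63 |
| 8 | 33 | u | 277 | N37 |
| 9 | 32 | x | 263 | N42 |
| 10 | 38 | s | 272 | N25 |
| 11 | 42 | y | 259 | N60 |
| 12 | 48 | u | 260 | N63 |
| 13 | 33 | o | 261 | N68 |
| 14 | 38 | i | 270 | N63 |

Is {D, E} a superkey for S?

No

Rows 7 and 9 have the same {D, E} value (D=32, E=x) but are distinct tuples, so {D, E} does not determine every attribute — not a superkey.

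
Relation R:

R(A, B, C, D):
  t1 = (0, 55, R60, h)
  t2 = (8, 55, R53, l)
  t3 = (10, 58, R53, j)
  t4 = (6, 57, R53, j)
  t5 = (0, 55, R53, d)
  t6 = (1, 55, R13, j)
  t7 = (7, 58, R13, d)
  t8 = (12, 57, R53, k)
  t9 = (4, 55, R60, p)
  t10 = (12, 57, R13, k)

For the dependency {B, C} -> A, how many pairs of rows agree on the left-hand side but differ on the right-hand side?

(B=55, C=R60): violating pairs (1,9) — 1 pair.
(B=55, C=R53): violating pairs (2,5) — 1 pair.
(B=57, C=R53): violating pairs (4,8) — 1 pair.

3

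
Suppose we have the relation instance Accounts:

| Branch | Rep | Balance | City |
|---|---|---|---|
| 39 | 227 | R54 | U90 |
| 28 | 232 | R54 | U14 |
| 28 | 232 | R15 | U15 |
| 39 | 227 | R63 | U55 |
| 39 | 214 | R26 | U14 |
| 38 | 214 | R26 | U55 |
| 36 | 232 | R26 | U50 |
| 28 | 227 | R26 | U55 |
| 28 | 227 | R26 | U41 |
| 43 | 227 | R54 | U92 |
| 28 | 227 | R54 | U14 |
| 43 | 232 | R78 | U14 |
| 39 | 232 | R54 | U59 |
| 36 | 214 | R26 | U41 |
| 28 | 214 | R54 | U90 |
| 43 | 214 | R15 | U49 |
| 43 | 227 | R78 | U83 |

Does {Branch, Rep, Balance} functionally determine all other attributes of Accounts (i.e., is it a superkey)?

No

Two distinct rows share (Branch=28, Rep=227, Balance=R26), so {Branch, Rep, Balance} does not determine every attribute — not a superkey.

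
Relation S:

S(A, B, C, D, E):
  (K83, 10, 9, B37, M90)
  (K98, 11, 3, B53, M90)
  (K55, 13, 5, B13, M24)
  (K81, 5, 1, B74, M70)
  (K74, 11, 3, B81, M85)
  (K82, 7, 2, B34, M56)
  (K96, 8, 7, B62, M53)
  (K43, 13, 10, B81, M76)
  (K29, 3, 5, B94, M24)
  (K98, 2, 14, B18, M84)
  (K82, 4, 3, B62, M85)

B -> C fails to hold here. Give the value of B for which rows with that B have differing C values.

13

B=10: 1 row → C = 9 ✓
B=11: 2 rows → C = 3, 3 ✓
B=13: 2 rows → C takes values {5, 10} — violation
B=5: 1 row → C = 1 ✓
B=7: 1 row → C = 2 ✓
B=8: 1 row → C = 7 ✓
B=3: 1 row → C = 5 ✓
B=2: 1 row → C = 14 ✓
B=4: 1 row → C = 3 ✓
The only B value with inconsistent C is B=13.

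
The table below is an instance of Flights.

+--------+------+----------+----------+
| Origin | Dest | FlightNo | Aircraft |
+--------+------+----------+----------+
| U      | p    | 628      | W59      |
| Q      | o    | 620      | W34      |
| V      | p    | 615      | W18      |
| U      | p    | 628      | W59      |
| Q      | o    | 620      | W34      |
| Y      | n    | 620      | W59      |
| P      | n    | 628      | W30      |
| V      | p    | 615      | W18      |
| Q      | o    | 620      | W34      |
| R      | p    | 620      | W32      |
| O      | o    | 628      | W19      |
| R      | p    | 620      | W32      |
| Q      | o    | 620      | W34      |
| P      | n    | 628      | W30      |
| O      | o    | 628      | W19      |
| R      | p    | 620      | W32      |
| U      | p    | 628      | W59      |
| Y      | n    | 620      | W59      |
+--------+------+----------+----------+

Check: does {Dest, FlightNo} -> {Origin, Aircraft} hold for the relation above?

(Dest=p, FlightNo=628): 3 rows → {Origin,Aircraft} = (U, W59), (U, W59), (U, W59) ✓
(Dest=o, FlightNo=620): 4 rows → {Origin,Aircraft} = (Q, W34), (Q, W34), (Q, W34), (Q, W34) ✓
(Dest=p, FlightNo=615): 2 rows → {Origin,Aircraft} = (V, W18), (V, W18) ✓
(Dest=n, FlightNo=620): 2 rows → {Origin,Aircraft} = (Y, W59), (Y, W59) ✓
(Dest=n, FlightNo=628): 2 rows → {Origin,Aircraft} = (P, W30), (P, W30) ✓
(Dest=p, FlightNo=620): 3 rows → {Origin,Aircraft} = (R, W32), (R, W32), (R, W32) ✓
(Dest=o, FlightNo=628): 2 rows → {Origin,Aircraft} = (O, W19), (O, W19) ✓
Every {Dest, FlightNo} value is associated with a single {Origin, Aircraft} value, so {Dest, FlightNo} -> {Origin, Aircraft} holds.

Yes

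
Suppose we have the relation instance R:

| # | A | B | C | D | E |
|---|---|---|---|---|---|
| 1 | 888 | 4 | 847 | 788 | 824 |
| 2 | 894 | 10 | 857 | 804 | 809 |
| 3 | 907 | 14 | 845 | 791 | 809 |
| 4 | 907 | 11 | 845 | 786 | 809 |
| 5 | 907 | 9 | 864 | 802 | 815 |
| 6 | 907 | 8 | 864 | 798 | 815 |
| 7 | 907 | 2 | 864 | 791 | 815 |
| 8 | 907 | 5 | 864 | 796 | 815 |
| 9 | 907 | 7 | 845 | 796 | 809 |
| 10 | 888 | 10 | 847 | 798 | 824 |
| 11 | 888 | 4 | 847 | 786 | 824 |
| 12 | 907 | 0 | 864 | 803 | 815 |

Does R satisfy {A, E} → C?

(A=888, E=824): rows 1, 10, 11 → C = 847, 847, 847 ✓
(A=894, E=809): row 2 → C = 857 ✓
(A=907, E=809): rows 3, 4, 9 → C = 845, 845, 845 ✓
(A=907, E=815): rows 5, 6, 7, 8, 12 → C = 864, 864, 864, 864, 864 ✓
Every {A, E} value is associated with a single C value, so {A, E} → C holds.

Yes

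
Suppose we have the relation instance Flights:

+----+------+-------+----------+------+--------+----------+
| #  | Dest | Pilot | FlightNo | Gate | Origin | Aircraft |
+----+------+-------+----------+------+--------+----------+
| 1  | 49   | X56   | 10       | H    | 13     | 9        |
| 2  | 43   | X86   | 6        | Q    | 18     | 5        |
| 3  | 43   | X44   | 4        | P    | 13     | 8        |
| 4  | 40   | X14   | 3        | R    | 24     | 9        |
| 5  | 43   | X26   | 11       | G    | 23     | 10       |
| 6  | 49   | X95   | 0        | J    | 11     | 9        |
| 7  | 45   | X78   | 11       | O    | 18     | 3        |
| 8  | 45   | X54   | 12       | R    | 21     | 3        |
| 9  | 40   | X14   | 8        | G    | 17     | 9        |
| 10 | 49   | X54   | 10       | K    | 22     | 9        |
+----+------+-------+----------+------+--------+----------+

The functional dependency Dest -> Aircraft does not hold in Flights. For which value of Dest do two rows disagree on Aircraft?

43

Dest=49: rows 1, 6, 10 → Aircraft = 9, 9, 9 ✓
Dest=43: rows 2, 3, 5 → Aircraft takes values {5, 8, 10} — violation
Dest=40: rows 4, 9 → Aircraft = 9, 9 ✓
Dest=45: rows 7, 8 → Aircraft = 3, 3 ✓
The only Dest value with inconsistent Aircraft is Dest=43.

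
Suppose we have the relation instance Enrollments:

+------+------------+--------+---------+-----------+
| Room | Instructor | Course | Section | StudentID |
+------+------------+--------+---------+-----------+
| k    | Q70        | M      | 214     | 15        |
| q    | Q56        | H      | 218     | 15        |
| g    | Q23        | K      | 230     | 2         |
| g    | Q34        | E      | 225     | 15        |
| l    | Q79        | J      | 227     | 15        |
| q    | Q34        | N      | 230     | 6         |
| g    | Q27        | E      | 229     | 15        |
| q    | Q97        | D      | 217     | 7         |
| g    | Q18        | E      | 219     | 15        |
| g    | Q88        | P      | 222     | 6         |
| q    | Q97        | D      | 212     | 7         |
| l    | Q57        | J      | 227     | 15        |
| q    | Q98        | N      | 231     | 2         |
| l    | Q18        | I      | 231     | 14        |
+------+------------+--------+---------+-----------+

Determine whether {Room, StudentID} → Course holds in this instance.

Yes

(Room=k, StudentID=15): 1 row → Course = M ✓
(Room=q, StudentID=15): 1 row → Course = H ✓
(Room=g, StudentID=2): 1 row → Course = K ✓
(Room=g, StudentID=15): 3 rows → Course = E, E, E ✓
(Room=l, StudentID=15): 2 rows → Course = J, J ✓
(Room=q, StudentID=6): 1 row → Course = N ✓
(Room=q, StudentID=7): 2 rows → Course = D, D ✓
(Room=g, StudentID=6): 1 row → Course = P ✓
(Room=q, StudentID=2): 1 row → Course = N ✓
(Room=l, StudentID=14): 1 row → Course = I ✓
Every {Room, StudentID} value is associated with a single Course value, so {Room, StudentID} → Course holds.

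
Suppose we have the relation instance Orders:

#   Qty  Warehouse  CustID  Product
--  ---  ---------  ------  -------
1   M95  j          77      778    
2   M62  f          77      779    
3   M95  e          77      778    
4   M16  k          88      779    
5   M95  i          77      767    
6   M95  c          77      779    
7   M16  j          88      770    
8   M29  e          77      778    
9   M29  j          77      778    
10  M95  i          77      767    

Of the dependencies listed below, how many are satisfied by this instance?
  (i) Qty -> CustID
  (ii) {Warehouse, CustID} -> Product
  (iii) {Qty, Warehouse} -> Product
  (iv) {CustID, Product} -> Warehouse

3

(i) Qty -> CustID: every LHS value maps to a single RHS value — holds.
(ii) {Warehouse, CustID} -> Product: every LHS value maps to a single RHS value — holds.
(iii) {Qty, Warehouse} -> Product: every LHS value maps to a single RHS value — holds.
(iv) {CustID, Product} -> Warehouse: (CustID=77, Product=778): rows 1, 3, 8, 9 → Warehouse takes values {j, e} — violation; (CustID=77, Product=779): rows 2, 6 → Warehouse takes values {f, c} — violation — fails.
3 of the 4 dependencies hold.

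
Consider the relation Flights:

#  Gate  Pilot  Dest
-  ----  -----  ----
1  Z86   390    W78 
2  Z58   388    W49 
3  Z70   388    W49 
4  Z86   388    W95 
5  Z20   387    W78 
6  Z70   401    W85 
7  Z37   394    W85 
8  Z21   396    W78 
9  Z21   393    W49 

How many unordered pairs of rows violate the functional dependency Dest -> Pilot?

6

Dest=W78: violating pairs (1,5), (1,8), (5,8) — 3 pairs.
Dest=W49: violating pairs (2,9), (3,9) — 2 pairs.
Dest=W85: violating pairs (6,7) — 1 pair.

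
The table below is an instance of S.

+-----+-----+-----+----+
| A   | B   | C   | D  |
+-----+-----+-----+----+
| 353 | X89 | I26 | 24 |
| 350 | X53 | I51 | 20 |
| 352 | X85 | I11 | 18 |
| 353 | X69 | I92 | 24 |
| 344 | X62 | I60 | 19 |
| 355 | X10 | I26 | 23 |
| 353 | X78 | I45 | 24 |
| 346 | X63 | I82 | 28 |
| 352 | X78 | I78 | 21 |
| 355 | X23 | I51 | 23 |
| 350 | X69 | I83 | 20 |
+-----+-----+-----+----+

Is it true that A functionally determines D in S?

No

A=353: 3 rows → D = 24, 24, 24 ✓
A=350: 2 rows → D = 20, 20 ✓
A=352: 2 rows → D takes values {18, 21} — violation
A=344: 1 row → D = 19 ✓
A=355: 2 rows → D = 23, 23 ✓
A=346: 1 row → D = 28 ✓
Two rows agree on A but differ on D, so A -> D does not hold.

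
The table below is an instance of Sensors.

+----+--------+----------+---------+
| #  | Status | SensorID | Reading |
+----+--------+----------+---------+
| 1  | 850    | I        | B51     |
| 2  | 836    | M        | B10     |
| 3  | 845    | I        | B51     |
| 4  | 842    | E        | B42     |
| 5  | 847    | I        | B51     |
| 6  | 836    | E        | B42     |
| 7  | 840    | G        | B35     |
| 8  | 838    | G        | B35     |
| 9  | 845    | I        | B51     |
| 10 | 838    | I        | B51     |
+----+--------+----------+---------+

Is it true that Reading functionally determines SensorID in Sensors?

Reading=B51: rows 1, 3, 5, 9, 10 → SensorID = I, I, I, I, I ✓
Reading=B10: row 2 → SensorID = M ✓
Reading=B42: rows 4, 6 → SensorID = E, E ✓
Reading=B35: rows 7, 8 → SensorID = G, G ✓
Every Reading value is associated with a single SensorID value, so Reading -> SensorID holds.

Yes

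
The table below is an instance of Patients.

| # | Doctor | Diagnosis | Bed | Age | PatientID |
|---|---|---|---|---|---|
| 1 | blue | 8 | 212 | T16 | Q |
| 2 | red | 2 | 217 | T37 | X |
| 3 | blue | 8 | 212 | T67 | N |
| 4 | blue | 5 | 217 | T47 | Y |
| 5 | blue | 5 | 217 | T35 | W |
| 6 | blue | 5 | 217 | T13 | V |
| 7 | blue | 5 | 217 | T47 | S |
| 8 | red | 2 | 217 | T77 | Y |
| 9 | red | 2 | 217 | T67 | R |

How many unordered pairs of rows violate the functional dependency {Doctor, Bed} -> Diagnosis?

(Doctor=blue, Bed=212): all 2 rows agree on Diagnosis — 0 pairs.
(Doctor=red, Bed=217): all 3 rows agree on Diagnosis — 0 pairs.
(Doctor=blue, Bed=217): all 4 rows agree on Diagnosis — 0 pairs.

0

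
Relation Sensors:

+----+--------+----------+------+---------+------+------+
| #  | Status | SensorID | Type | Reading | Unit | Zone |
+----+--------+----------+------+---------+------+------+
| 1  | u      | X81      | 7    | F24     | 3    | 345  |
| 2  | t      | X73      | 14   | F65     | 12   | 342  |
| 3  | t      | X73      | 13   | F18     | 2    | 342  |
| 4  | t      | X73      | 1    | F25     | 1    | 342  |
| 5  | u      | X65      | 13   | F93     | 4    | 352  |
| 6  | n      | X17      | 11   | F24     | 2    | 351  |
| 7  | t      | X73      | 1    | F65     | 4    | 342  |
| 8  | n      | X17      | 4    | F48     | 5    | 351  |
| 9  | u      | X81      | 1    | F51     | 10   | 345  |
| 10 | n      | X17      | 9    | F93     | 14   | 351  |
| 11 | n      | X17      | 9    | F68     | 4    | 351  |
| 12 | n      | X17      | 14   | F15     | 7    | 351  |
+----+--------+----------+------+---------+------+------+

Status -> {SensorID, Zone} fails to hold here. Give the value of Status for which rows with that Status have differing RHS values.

u

Status=u: rows 1, 5, 9 → {SensorID,Zone} takes values {(X81, 345), (X65, 352)} — violation
Status=t: rows 2, 3, 4, 7 → {SensorID,Zone} = (X73, 342), (X73, 342), (X73, 342), (X73, 342) ✓
Status=n: rows 6, 8, 10, 11, 12 → {SensorID,Zone} = (X17, 351), (X17, 351), (X17, 351), (X17, 351), (X17, 351) ✓
The only Status value with inconsistent RHS is Status=u.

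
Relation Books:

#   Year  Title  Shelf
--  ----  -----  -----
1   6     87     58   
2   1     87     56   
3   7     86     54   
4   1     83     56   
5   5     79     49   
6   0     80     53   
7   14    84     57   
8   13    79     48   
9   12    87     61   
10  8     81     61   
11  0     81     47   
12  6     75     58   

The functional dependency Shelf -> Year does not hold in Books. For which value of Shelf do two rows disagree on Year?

Shelf=58: rows 1, 12 → Year = 6, 6 ✓
Shelf=56: rows 2, 4 → Year = 1, 1 ✓
Shelf=54: row 3 → Year = 7 ✓
Shelf=49: row 5 → Year = 5 ✓
Shelf=53: row 6 → Year = 0 ✓
Shelf=57: row 7 → Year = 14 ✓
Shelf=48: row 8 → Year = 13 ✓
Shelf=61: rows 9, 10 → Year takes values {12, 8} — violation
Shelf=47: row 11 → Year = 0 ✓
The only Shelf value with inconsistent Year is Shelf=61.

61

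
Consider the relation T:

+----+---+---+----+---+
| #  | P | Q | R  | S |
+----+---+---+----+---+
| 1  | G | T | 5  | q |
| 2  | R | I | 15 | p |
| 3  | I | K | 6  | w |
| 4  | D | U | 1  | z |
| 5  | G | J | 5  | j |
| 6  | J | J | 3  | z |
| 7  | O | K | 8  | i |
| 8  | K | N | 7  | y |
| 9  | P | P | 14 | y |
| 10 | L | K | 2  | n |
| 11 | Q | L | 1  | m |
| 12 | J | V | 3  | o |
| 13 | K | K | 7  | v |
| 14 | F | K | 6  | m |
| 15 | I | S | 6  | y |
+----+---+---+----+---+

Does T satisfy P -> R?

P=G: rows 1, 5 → R = 5, 5 ✓
P=R: row 2 → R = 15 ✓
P=I: rows 3, 15 → R = 6, 6 ✓
P=D: row 4 → R = 1 ✓
P=J: rows 6, 12 → R = 3, 3 ✓
P=O: row 7 → R = 8 ✓
P=K: rows 8, 13 → R = 7, 7 ✓
P=P: row 9 → R = 14 ✓
P=L: row 10 → R = 2 ✓
P=Q: row 11 → R = 1 ✓
P=F: row 14 → R = 6 ✓
Every P value is associated with a single R value, so P -> R holds.

Yes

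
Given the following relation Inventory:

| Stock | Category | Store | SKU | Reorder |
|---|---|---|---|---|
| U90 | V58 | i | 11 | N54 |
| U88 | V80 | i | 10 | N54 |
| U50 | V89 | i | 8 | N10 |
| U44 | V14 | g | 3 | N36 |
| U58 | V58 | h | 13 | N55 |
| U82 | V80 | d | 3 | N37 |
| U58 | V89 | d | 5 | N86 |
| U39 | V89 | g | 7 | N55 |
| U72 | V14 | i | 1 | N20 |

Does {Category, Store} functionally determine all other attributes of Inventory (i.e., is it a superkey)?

All 9 rows have distinct {Category, Store} values, so {Category, Store} → (all attributes) holds and {Category, Store} is a superkey.

Yes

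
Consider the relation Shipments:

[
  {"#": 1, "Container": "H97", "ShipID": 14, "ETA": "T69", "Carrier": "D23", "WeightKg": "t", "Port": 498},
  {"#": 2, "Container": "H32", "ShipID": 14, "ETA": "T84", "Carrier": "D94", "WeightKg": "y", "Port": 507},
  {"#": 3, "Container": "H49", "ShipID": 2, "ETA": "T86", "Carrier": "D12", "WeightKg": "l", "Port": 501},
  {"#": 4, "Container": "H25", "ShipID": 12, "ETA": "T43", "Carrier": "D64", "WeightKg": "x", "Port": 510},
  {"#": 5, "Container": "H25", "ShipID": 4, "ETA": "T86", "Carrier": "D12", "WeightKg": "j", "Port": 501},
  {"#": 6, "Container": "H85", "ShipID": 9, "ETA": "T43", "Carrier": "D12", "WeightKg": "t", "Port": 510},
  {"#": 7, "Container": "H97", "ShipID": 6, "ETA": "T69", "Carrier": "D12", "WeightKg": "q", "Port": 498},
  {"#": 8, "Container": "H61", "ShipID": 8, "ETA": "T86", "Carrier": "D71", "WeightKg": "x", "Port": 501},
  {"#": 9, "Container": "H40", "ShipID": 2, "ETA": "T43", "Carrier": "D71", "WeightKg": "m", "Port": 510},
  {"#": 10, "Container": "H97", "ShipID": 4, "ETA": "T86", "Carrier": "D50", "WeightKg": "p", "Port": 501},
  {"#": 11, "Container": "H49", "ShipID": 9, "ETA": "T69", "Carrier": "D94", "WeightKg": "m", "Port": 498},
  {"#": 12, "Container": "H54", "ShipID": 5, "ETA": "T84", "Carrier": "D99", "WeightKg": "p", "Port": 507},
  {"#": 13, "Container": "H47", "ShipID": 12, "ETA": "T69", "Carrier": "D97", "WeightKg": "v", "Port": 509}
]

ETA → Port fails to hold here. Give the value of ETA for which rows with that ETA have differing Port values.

ETA=T69: rows 1, 7, 11, 13 → Port takes values {498, 509} — violation
ETA=T84: rows 2, 12 → Port = 507, 507 ✓
ETA=T86: rows 3, 5, 8, 10 → Port = 501, 501, 501, 501 ✓
ETA=T43: rows 4, 6, 9 → Port = 510, 510, 510 ✓
The only ETA value with inconsistent Port is ETA=T69.

T69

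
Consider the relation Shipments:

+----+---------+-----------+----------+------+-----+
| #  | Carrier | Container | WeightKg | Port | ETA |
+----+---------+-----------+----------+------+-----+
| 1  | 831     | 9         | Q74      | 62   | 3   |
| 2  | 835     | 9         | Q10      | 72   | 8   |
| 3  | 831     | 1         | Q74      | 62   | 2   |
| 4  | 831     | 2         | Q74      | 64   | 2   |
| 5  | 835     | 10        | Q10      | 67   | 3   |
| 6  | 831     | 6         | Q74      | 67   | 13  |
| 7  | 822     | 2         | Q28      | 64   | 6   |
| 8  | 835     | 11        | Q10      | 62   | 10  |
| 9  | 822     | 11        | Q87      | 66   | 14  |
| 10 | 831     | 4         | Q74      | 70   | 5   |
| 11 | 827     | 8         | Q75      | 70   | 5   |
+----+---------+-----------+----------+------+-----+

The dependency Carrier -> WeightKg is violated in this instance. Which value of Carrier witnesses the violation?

Carrier=831: rows 1, 3, 4, 6, 10 → WeightKg = Q74, Q74, Q74, Q74, Q74 ✓
Carrier=835: rows 2, 5, 8 → WeightKg = Q10, Q10, Q10 ✓
Carrier=822: rows 7, 9 → WeightKg takes values {Q28, Q87} — violation
Carrier=827: row 11 → WeightKg = Q75 ✓
The only Carrier value with inconsistent WeightKg is Carrier=822.

822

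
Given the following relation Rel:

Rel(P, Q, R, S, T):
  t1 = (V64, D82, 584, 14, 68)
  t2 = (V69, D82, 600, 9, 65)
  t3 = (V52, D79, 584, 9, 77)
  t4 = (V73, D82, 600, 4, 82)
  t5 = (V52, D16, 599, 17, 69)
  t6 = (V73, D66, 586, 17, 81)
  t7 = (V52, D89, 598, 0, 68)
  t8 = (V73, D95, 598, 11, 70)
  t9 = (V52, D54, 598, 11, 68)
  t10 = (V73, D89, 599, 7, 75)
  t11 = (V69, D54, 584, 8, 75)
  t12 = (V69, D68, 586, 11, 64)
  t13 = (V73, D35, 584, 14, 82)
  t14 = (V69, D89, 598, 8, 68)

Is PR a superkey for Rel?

Rows 7 and 9 have the same PR value (P=V52, R=598) but are distinct tuples, so PR does not determine every attribute — not a superkey.

No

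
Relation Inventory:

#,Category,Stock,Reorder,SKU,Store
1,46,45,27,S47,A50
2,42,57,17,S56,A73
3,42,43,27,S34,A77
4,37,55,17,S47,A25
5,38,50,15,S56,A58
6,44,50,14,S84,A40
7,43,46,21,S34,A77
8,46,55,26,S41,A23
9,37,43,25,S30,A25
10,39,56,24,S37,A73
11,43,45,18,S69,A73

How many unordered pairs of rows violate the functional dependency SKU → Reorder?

3

SKU=S47: violating pairs (1,4) — 1 pair.
SKU=S56: violating pairs (2,5) — 1 pair.
SKU=S34: violating pairs (3,7) — 1 pair.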